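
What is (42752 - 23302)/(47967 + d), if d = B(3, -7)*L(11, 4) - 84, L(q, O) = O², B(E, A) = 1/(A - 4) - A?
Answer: 213950/527929 ≈ 0.40526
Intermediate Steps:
B(E, A) = 1/(-4 + A) - A
d = 292/11 (d = ((1 - 1*(-7)² + 4*(-7))/(-4 - 7))*4² - 84 = ((1 - 1*49 - 28)/(-11))*16 - 84 = -(1 - 49 - 28)/11*16 - 84 = -1/11*(-76)*16 - 84 = (76/11)*16 - 84 = 1216/11 - 84 = 292/11 ≈ 26.545)
(42752 - 23302)/(47967 + d) = (42752 - 23302)/(47967 + 292/11) = 19450/(527929/11) = 19450*(11/527929) = 213950/527929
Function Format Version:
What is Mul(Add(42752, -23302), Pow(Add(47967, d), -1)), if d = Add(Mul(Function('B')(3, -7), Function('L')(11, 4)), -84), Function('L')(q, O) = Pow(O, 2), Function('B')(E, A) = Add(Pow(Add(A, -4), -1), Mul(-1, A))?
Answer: Rational(213950, 527929) ≈ 0.40526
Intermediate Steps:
Function('B')(E, A) = Add(Pow(Add(-4, A), -1), Mul(-1, A))
d = Rational(292, 11) (d = Add(Mul(Mul(Pow(Add(-4, -7), -1), Add(1, Mul(-1, Pow(-7, 2)), Mul(4, -7))), Pow(4, 2)), -84) = Add(Mul(Mul(Pow(-11, -1), Add(1, Mul(-1, 49), -28)), 16), -84) = Add(Mul(Mul(Rational(-1, 11), Add(1, -49, -28)), 16), -84) = Add(Mul(Mul(Rational(-1, 11), -76), 16), -84) = Add(Mul(Rational(76, 11), 16), -84) = Add(Rational(1216, 11), -84) = Rational(292, 11) ≈ 26.545)
Mul(Add(42752, -23302), Pow(Add(47967, d), -1)) = Mul(Add(42752, -23302), Pow(Add(47967, Rational(292, 11)), -1)) = Mul(19450, Pow(Rational(527929, 11), -1)) = Mul(19450, Rational(11, 527929)) = Rational(213950, 527929)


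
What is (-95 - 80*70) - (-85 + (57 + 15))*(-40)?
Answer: -6215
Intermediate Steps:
(-95 - 80*70) - (-85 + (57 + 15))*(-40) = (-95 - 5600) - (-85 + 72)*(-40) = -5695 - (-13)*(-40) = -5695 - 1*520 = -5695 - 520 = -6215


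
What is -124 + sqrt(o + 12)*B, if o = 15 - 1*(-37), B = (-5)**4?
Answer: 4876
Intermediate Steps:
B = 625
o = 52 (o = 15 + 37 = 52)
-124 + sqrt(o + 12)*B = -124 + sqrt(52 + 12)*625 = -124 + sqrt(64)*625 = -124 + 8*625 = -124 + 5000 = 4876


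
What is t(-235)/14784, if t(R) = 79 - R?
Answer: 157/7392 ≈ 0.021239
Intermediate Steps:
t(-235)/14784 = (79 - 1*(-235))/14784 = (79 + 235)*(1/14784) = 314*(1/14784) = 157/7392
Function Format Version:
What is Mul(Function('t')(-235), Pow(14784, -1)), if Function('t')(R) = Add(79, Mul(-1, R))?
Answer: Rational(157, 7392) ≈ 0.021239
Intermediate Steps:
Mul(Function('t')(-235), Pow(14784, -1)) = Mul(Add(79, Mul(-1, -235)), Pow(14784, -1)) = Mul(Add(79, 235), Rational(1, 14784)) = Mul(314, Rational(1, 14784)) = Rational(157, 7392)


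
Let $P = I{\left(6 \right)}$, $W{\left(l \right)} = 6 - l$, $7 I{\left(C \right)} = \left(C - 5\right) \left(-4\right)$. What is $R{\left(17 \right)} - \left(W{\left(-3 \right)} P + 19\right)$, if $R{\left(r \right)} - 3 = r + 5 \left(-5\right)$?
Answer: $- \frac{132}{7} \approx -18.857$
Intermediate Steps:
$I{\left(C \right)} = \frac{20}{7} - \frac{4 C}{7}$ ($I{\left(C \right)} = \frac{\left(C - 5\right) \left(-4\right)}{7} = \frac{\left(-5 + C\right) \left(-4\right)}{7} = \frac{20 - 4 C}{7} = \frac{20}{7} - \frac{4 C}{7}$)
$P = - \frac{4}{7}$ ($P = \frac{20}{7} - \frac{24}{7} = - \frac{4}{7} \approx -0.57143$)
$R{\left(r \right)} = -22 + r$ ($R{\left(r \right)} = 3 + \left(r + 5 \left(-5\right)\right) = 3 + \left(r - 25\right) = 3 + \left(-25 + r\right) = -22 + r$)
$R{\left(17 \right)} - \left(W{\left(-3 \right)} P + 19\right) = \left(-22 + 17\right) - \left(\left(6 - -3\right) \left(- \frac{4}{7}\right) + 19\right) = -5 - \left(\left(6 + 3\right) \left(- \frac{4}{7}\right) + 19\right) = -5 - \left(9 \left(- \frac{4}{7}\right) + 19\right) = -5 - \left(- \frac{36}{7} + 19\right) = -5 - \frac{97}{7} = - \frac{132}{7}$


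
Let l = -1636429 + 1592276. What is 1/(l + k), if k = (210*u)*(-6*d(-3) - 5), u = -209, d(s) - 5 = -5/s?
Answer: 1/1930897 ≈ 5.1789e-7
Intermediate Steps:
d(s) = 5 - 5/s
l = -44153
k = 1975050 (k = (210*(-209))*(-6*(5 - 5/(-3)) - 5) = -43890*(-6*(5 - 5*(-⅓)) - 5) = -43890*(-6*(5 + 5/3) - 5) = -43890*(-6*20/3 - 5) = -43890*(-40 - 5) = -43890*(-45) = 1975050)
1/(l + k) = 1/(-44153 + 1975050) = 1/1930897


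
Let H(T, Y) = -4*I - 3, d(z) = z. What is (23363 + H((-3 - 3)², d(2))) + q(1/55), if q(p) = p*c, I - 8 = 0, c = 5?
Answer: 256609/11 ≈ 23328.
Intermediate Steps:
I = 8 (I = 8 + 0 = 8)
H(T, Y) = -35 (H(T, Y) = -4*8 - 3 = -32 - 3 = -35)
q(p) = 5*p (q(p) = p*5 = 5*p)
(23363 + H((-3 - 3)², d(2))) + q(1/55) = (23363 - 35) + 5/55 = 23328 + 5*(1/55) = 23328 + 1/11 = 256609/11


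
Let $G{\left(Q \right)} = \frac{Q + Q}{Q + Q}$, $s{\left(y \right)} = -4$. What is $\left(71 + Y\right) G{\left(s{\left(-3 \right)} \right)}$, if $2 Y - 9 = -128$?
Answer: $\frac{23}{2} \approx 11.5$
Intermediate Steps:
$Y = - \frac{119}{2}$ ($Y = \frac{9}{2} + \frac{1}{2} \left(-128\right) = \frac{9}{2} - 64 = - \frac{119}{2} \approx -59.5$)
$G{\left(Q \right)} = 1$ ($G{\left(Q \right)} = \frac{2 Q}{2 Q} = 2 Q \frac{1}{2 Q} = 1$)
$\left(71 + Y\right) G{\left(s{\left(-3 \right)} \right)} = \left(71 - \frac{119}{2}\right) 1 = \frac{23}{2} \cdot 1 = \frac{23}{2}$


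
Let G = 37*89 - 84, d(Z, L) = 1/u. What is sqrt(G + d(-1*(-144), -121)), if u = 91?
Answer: 2*sqrt(6643455)/91 ≈ 56.648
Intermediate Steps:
d(Z, L) = 1/91
G = 3209 (G = 3293 - 84 = 3209)
sqrt(G + d(-1*(-144), -121)) = sqrt(3209 + 1/91) = sqrt(292020/91) = 2*sqrt(6643455)/91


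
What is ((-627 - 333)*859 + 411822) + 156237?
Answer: -256581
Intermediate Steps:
((-627 - 333)*859 + 411822) + 156237 = (-960*859 + 411822) + 156237 = (-824640 + 411822) + 156237 = -412818 + 156237 = -256581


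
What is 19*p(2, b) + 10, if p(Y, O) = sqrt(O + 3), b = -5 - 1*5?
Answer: 10 + 19*I*sqrt(7) ≈ 10.0 + 50.269*I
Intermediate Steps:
b = -10 (b = -5 - 5 = -10)
p(Y, O) = sqrt(3 + O)
19*p(2, b) + 10 = 19*sqrt(3 - 10) + 10 = 19*sqrt(-7) + 10 = 19*(I*sqrt(7)) + 10 = 19*I*sqrt(7) + 10 = 10 + 19*I*sqrt(7)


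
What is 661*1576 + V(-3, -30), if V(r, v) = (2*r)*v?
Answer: 1041916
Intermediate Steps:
V(r, v) = 2*r*v
661*1576 + V(-3, -30) = 661*1576 + 2*(-3)*(-30) = 1041736 + 180 = 1041916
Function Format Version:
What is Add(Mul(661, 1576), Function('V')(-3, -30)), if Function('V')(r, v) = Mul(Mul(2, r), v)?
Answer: 1041916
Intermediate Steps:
Function('V')(r, v) = Mul(2, r, v)
Add(Mul(661, 1576), Function('V')(-3, -30)) = Add(Mul(661, 1576), Mul(2, -3, -30)) = Add(1041736, 180) = 1041916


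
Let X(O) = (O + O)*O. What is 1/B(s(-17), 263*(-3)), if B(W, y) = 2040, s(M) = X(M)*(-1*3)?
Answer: 1/2040 ≈ 0.00049020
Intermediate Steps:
X(O) = 2*O² (X(O) = (2*O)*O = 2*O²)
s(M) = -6*M² (s(M) = (2*M²)*(-1*3) = (2*M²)*(-3) = -6*M²)
1/B(s(-17), 263*(-3)) = 1/2040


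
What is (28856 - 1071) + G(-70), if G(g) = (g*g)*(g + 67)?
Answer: 13085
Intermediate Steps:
G(g) = g²*(67 + g)
(28856 - 1071) + G(-70) = (28856 - 1071) + (-70)²*(67 - 70) = 27785 + 4900*(-3) = 27785 - 14700 = 13085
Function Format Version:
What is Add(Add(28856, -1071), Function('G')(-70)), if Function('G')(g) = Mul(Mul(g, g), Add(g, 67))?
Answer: 13085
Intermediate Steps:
Function('G')(g) = Mul(Pow(g, 2), Add(67, g))
Add(Add(28856, -1071), Function('G')(-70)) = Add(Add(28856, -1071), Mul(Pow(-70, 2), Add(67, -70))) = Add(27785, Mul(4900, -3)) = Add(27785, -14700) = 13085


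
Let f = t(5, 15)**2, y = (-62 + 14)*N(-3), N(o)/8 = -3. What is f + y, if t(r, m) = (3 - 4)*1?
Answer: 1153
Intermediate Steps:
t(r, m) = -1 (t(r, m) = -1*1 = -1)
N(o) = -24 (N(o) = 8*(-3) = -24)
y = 1152 (y = (-62 + 14)*(-24) = -48*(-24) = 1152)
f = 1 (f = (-1)**2 = 1)
f + y = 1 + 1152 = 1153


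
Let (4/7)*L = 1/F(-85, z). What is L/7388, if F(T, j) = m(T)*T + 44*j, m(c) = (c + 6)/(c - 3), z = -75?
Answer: -11/156791830 ≈ -7.0157e-8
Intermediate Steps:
m(c) = (6 + c)/(-3 + c)
F(T, j) = 44*j + T*(6 + T)/(-3 + T) (F(T, j) = ((6 + T)/(-3 + T))*T + 44*j = T*(6 + T)/(-3 + T) + 44*j = 44*j + T*(6 + T)/(-3 + T))
L = -22/42445 (L = 7/(4*(((-85*(6 - 85) + 44*(-75)*(-3 - 85))/(-3 - 85)))) = 7/(4*(((-85*(-79) + 44*(-75)*(-88))/(-88)))) = 7/(4*((-(6715 + 290400)/88))) = 7/(4*((-1/88*297115))) = 7/(4*(-297115/88)) = (7/4)*(-88/297115) = -22/42445 ≈ -0.00051832)
L/7388 = -22/42445/7388 = -22/42445*1/7388 = -11/156791830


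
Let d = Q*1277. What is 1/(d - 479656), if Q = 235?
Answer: -1/179561 ≈ -5.5691e-6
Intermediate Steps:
d = 300095 (d = 235*1277 = 300095)
1/(d - 479656) = 1/(300095 - 479656) = 1/(-179561) = -1/179561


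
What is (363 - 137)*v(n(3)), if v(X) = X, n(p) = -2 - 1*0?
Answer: -452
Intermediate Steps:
n(p) = -2 (n(p) = -2 + 0 = -2)
(363 - 137)*v(n(3)) = (363 - 137)*(-2) = 226*(-2) = -452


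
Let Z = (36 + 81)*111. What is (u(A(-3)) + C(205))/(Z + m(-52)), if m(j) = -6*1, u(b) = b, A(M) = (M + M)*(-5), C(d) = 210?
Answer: 80/4327 ≈ 0.018489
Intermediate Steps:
Z = 12987 (Z = 117*111 = 12987)
A(M) = -10*M (A(M) = (2*M)*(-5) = -10*M)
m(j) = -6
(u(A(-3)) + C(205))/(Z + m(-52)) = (-10*(-3) + 210)/(12987 - 6) = (30 + 210)/12981 = 240*(1/12981) = 80/4327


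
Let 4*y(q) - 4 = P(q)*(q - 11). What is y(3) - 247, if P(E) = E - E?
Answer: -246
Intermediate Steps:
P(E) = 0
y(q) = 1 (y(q) = 1 + (0*(q - 11))/4 = 1 + (0*(-11 + q))/4 = 1 + (¼)*0 = 1 + 0 = 1)
y(3) - 247 = 1 - 247 = -246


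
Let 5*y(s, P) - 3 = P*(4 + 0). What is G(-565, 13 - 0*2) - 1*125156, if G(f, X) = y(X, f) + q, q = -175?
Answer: -628912/5 ≈ -1.2578e+5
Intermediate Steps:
y(s, P) = ⅗ + 4*P/5 (y(s, P) = ⅗ + (P*(4 + 0))/5 = ⅗ + (P*4)/5 = ⅗ + (4*P)/5 = ⅗ + 4*P/5)
G(f, X) = -872/5 + 4*f/5 (G(f, X) = (⅗ + 4*f/5) - 175 = -872/5 + 4*f/5)
G(-565, 13 - 0*2) - 1*125156 = (-872/5 + (⅘)*(-565)) - 1*125156 = (-872/5 - 452) - 125156 = -3132/5 - 125156 = -628912/5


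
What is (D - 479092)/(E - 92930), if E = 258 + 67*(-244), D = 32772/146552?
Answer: 17552964503/3994274760 ≈ 4.3945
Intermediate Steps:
D = 8193/36638 (D = 32772*(1/146552) = 8193/36638 ≈ 0.22362)
E = -16090 (E = 258 - 16348 = -16090)
(D - 479092)/(E - 92930) = (8193/36638 - 479092)/(-16090 - 92930) = -17552964503/36638/(-109020) = -17552964503/36638*(-1/109020) = 17552964503/3994274760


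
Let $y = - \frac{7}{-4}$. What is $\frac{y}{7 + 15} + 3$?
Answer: $\frac{271}{88} \approx 3.0795$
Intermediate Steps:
$y = \frac{7}{4}$ ($y = \left(-7\right) \left(- \frac{1}{4}\right) = \frac{7}{4} \approx 1.75$)
$\frac{y}{7 + 15} + 3 = \frac{1}{7 + 15} \cdot \frac{7}{4} + 3 = \frac{1}{22} \cdot \frac{7}{4} + 3 = \frac{7}{88} + 3 = \frac{271}{88}$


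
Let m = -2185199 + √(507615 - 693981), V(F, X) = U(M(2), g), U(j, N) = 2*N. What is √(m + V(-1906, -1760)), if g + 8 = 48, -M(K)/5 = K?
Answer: √(-2185119 + I*√186366) ≈ 0.15 + 1478.2*I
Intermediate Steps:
M(K) = -5*K
g = 40 (g = -8 + 48 = 40)
V(F, X) = 80 (V(F, X) = 2*40 = 80)
m = -2185199 + I*√186366 (m = -2185199 + √(-186366) = -2185199 + I*√186366 ≈ -2.1852e+6 + 431.7*I)
√(m + V(-1906, -1760)) = √((-2185199 + I*√186366) + 80) = √(-2185119 + I*√186366)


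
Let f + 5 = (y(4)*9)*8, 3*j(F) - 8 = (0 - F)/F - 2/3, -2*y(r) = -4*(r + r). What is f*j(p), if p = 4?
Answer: 21793/9 ≈ 2421.4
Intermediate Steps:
y(r) = 4*r (y(r) = -(-2)*(r + r) = -(-2)*2*r = -(-4)*r = 4*r)
j(F) = 19/9 (j(F) = 8/3 + ((0 - F)/F - 2/3)/3 = 8/3 + ((-F)/F - 2*⅓)/3 = 8/3 + (-1 - ⅔)/3 = 8/3 + (⅓)*(-5/3) = 8/3 - 5/9 = 19/9)
f = 1147 (f = -5 + ((4*4)*9)*8 = -5 + (16*9)*8 = -5 + 144*8 = -5 + 1152 = 1147)
f*j(p) = 1147*(19/9) = 21793/9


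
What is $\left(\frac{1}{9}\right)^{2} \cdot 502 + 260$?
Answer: $\frac{21562}{81} \approx 266.2$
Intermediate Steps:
$\left(\frac{1}{9}\right)^{2} \cdot 502 + 260 = \frac{1}{81} \cdot 502 + 260 = \frac{502}{81} + 260 = \frac{21562}{81}$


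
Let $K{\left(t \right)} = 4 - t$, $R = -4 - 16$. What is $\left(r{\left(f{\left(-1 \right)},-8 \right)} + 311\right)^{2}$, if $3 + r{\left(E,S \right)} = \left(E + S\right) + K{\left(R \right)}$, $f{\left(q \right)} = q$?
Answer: $104329$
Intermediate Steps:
$R = -20$ ($R = -4 - 16 = -20$)
$r{\left(E,S \right)} = 21 + E + S$ ($r{\left(E,S \right)} = -3 + \left(\left(E + S\right) + \left(4 - -20\right)\right) = -3 + \left(\left(E + S\right) + \left(4 + 20\right)\right) = -3 + \left(\left(E + S\right) + 24\right) = -3 + \left(24 + E + S\right) = 21 + E + S$)
$\left(r{\left(f{\left(-1 \right)},-8 \right)} + 311\right)^{2} = \left(\left(21 - 1 - 8\right) + 311\right)^{2} = \left(12 + 311\right)^{2} = 323^{2} = 104329$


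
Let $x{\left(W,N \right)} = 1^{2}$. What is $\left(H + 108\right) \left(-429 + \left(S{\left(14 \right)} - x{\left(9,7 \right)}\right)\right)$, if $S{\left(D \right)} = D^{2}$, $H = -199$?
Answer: $21294$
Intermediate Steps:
$x{\left(W,N \right)} = 1$
$\left(H + 108\right) \left(-429 + \left(S{\left(14 \right)} - x{\left(9,7 \right)}\right)\right) = \left(-199 + 108\right) \left(-429 + \left(14^{2} - 1\right)\right) = - 91 \left(-429 + \left(196 - 1\right)\right) = - 91 \left(-429 + 195\right) = \left(-91\right) \left(-234\right) = 21294$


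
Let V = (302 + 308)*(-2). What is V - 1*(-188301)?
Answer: 187081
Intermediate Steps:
V = -1220 (V = 610*(-2) = -1220)
V - 1*(-188301) = -1220 - 1*(-188301) = -1220 + 188301 = 187081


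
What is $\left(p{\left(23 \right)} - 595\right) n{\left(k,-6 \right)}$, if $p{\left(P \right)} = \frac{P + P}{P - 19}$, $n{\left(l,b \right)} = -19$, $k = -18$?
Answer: $\frac{22173}{2} \approx 11087.0$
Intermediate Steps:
$p{\left(P \right)} = \frac{2 P}{-19 + P}$
$\left(p{\left(23 \right)} - 595\right) n{\left(k,-6 \right)} = \left(2 \cdot 23 \frac{1}{-19 + 23} - 595\right) \left(-19\right) = \left(2 \cdot 23 \cdot \frac{1}{4} - 595\right) \left(-19\right) = \left(\frac{23}{2} - 595\right) \left(-19\right) = \left(- \frac{1167}{2}\right) \left(-19\right) = \frac{22173}{2}$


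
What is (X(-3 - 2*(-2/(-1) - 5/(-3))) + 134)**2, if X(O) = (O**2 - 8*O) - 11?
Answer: 7907344/81 ≈ 97622.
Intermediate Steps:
X(O) = -11 + O**2 - 8*O
(X(-3 - 2*(-2/(-1) - 5/(-3))) + 134)**2 = ((-11 + (-3 - 2*(-2/(-1) - 5/(-3)))**2 - 8*(-3 - 2*(-2/(-1) - 5/(-3)))) + 134)**2 = ((-11 + (-3 - 2*(-2*(-1) - 5*(-1/3)))**2 - 8*(-3 - 2*(-2*(-1) - 5*(-1/3)))) + 134)**2 = ((-11 + (-3 - 2*(2 + 5/3))**2 - 8*(-3 - 2*(2 + 5/3))) + 134)**2 = ((-11 + (-3 - 2*11/3)**2 - 8*(-3 - 2*11/3)) + 134)**2 = ((-11 + (-3 - 22/3)**2 - 8*(-3 - 22/3)) + 134)**2 = ((-11 + (-31/3)**2 - 8*(-31/3)) + 134)**2 = ((-11 + 961/9 + 248/3) + 134)**2 = (1606/9 + 134)**2 = (2812/9)**2 = 7907344/81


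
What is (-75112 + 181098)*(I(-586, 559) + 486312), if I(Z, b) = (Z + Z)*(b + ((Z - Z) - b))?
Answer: 51542263632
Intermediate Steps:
I(Z, b) = 0 (I(Z, b) = (2*Z)*(b + (0 - b)) = (2*Z)*(b - b) = (2*Z)*0 = 0)
(-75112 + 181098)*(I(-586, 559) + 486312) = (-75112 + 181098)*(0 + 486312) = 105986*486312 = 51542263632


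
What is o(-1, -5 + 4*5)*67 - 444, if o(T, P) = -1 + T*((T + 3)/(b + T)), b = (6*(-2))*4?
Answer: -24905/49 ≈ -508.27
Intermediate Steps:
b = -48 (b = -12*4 = -48)
o(T, P) = -1 + T*(3 + T)/(-48 + T) (o(T, P) = -1 + T*((T + 3)/(-48 + T)) = -1 + T*((3 + T)/(-48 + T)) = -1 + T*(3 + T)/(-48 + T))
o(-1, -5 + 4*5)*67 - 444 = ((48 + (-1)² + 2*(-1))/(-48 - 1))*67 - 444 = ((48 + 1 - 2)/(-49))*67 - 444 = -1/49*47*67 - 444 = -47/49*67 - 444 = -3149/49 - 444 = -24905/49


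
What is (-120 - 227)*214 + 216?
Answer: -74042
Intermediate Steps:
(-120 - 227)*214 + 216 = -347*214 + 216 = -74258 + 216 = -74042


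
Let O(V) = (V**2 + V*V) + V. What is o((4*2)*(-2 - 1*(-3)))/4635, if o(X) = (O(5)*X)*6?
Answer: 176/309 ≈ 0.56958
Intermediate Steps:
O(V) = V + 2*V**2 (O(V) = (V**2 + V**2) + V = 2*V**2 + V = V + 2*V**2)
o(X) = 330*X (o(X) = ((5*(1 + 2*5))*X)*6 = ((5*(1 + 10))*X)*6 = ((5*11)*X)*6 = (55*X)*6 = 330*X)
o((4*2)*(-2 - 1*(-3)))/4635 = (330*((4*2)*(-2 - 1*(-3))))/4635 = (330*(8*(-2 + 3)))*(1/4635) = (330*(8*1))*(1/4635) = (330*8)*(1/4635) = 2640*(1/4635) = 176/309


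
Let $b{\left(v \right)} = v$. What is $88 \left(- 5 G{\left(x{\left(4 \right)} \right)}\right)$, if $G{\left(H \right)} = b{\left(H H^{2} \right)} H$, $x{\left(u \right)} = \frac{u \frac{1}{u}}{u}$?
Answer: $- \frac{55}{32} \approx -1.7188$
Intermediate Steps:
$x{\left(u \right)} = \frac{1}{u}$ ($x{\left(u \right)} = 1 \frac{1}{u} = \frac{1}{u}$)
$G{\left(H \right)} = H^{4}$ ($G{\left(H \right)} = H H^{2} H = H^{3} H = H^{4}$)
$88 \left(- 5 G{\left(x{\left(4 \right)} \right)}\right) = 88 \left(- 5 \left(\frac{1}{4}\right)^{4}\right) = 88 \left(- \frac{5}{256}\right) = - \frac{55}{32}$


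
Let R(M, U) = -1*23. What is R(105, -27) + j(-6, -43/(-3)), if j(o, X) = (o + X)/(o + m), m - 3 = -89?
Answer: -6373/276 ≈ -23.091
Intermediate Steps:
m = -86 (m = 3 - 89 = -86)
j(o, X) = (X + o)/(-86 + o) (j(o, X) = (o + X)/(o - 86) = (X + o)/(-86 + o))
R(M, U) = -23
R(105, -27) + j(-6, -43/(-3)) = -23 + (-43/(-3) - 6)/(-86 - 6) = -23 + (-43*(-1/3) - 6)/(-92) = -23 - (43/3 - 6)/92 = -23 - 1/92*25/3 = -23 - 25/276 = -6373/276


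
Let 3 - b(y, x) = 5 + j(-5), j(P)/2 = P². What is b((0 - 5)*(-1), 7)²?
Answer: 2704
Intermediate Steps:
j(P) = 2*P²
b(y, x) = -52 (b(y, x) = 3 - (5 + 2*(-5)²) = 3 - (5 + 2*25) = 3 - (5 + 50) = 3 - 1*55 = 3 - 55 = -52)
b((0 - 5)*(-1), 7)² = (-52)² = 2704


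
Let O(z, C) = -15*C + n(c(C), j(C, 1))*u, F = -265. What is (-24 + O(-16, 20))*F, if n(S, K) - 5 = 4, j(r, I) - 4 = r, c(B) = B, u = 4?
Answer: 76320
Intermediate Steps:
j(r, I) = 4 + r
n(S, K) = 9 (n(S, K) = 5 + 4 = 9)
O(z, C) = 36 - 15*C (O(z, C) = -15*C + 9*4 = -15*C + 36 = 36 - 15*C)
(-24 + O(-16, 20))*F = (-24 + (36 - 15*20))*(-265) = (-24 + (36 - 300))*(-265) = (-24 - 264)*(-265) = -288*(-265) = 76320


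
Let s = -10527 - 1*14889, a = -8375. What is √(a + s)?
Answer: I*√33791 ≈ 183.82*I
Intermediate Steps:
s = -25416 (s = -10527 - 14889 = -25416)
√(a + s) = √(-8375 - 25416) = √(-33791) = I*√33791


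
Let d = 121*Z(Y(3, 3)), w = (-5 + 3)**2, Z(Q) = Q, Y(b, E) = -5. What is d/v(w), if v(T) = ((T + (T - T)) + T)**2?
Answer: -605/64 ≈ -9.4531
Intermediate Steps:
w = 4 (w = (-2)**2 = 4)
v(T) = 4*T**2 (v(T) = ((T + 0) + T)**2 = (T + T)**2 = (2*T)**2 = 4*T**2)
d = -605 (d = 121*(-5) = -605)
d/v(w) = -605/(4*4**2) = -605/(4*16) = -605/64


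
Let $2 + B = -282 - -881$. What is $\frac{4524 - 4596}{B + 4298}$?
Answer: $- \frac{72}{4895} \approx -0.014709$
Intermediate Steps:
$B = 597$ ($B = -2 - -599 = -2 + \left(-282 + 881\right) = -2 + 599 = 597$)
$\frac{4524 - 4596}{B + 4298} = \frac{4524 - 4596}{597 + 4298} = - \frac{72}{4895}$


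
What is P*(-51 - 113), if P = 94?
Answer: -15416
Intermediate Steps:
P*(-51 - 113) = 94*(-51 - 113) = 94*(-164) = -15416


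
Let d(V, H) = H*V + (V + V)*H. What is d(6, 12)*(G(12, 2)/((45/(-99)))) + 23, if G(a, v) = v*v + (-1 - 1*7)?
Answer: 9619/5 ≈ 1923.8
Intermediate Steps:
G(a, v) = -8 + v² (G(a, v) = v² + (-1 - 7) = v² - 8 = -8 + v²)
d(V, H) = 3*H*V (d(V, H) = H*V + (2*V)*H = H*V + 2*H*V = 3*H*V)
d(6, 12)*(G(12, 2)/((45/(-99)))) + 23 = (3*12*6)*((-8 + 2²)/((45/(-99)))) + 23 = 216*((-8 + 4)/((45*(-1/99)))) + 23 = 216*(-4/(-5/11)) + 23 = 216*(-4*(-11/5)) + 23 = 216*(44/5) + 23 = 9504/5 + 23 = 9619/5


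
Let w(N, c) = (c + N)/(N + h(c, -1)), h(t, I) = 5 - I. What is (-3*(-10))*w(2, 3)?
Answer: 75/4 ≈ 18.750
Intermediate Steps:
w(N, c) = (N + c)/(6 + N) (w(N, c) = (c + N)/(N + (5 - 1*(-1))) = (N + c)/(N + (5 + 1)) = (N + c)/(N + 6) = (N + c)/(6 + N))
(-3*(-10))*w(2, 3) = (-3*(-10))*((2 + 3)/(6 + 2)) = 30*(5/8) = 75/4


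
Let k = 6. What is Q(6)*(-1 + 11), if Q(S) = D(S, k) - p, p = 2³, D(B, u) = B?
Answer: -20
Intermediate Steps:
p = 8
Q(S) = -8 + S (Q(S) = S - 1*8 = S - 8 = -8 + S)
Q(6)*(-1 + 11) = (-8 + 6)*(-1 + 11) = -2*10 = -20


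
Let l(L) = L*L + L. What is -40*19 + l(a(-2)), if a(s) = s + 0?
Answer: -758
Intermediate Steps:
a(s) = s
l(L) = L + L**2 (l(L) = L**2 + L = L + L**2)
-40*19 + l(a(-2)) = -40*19 - 2*(1 - 2) = -760 - 2*(-1) = -760 + 2 = -758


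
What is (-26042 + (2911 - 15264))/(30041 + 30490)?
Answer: -38395/60531 ≈ -0.63430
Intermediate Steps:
(-26042 + (2911 - 15264))/(30041 + 30490) = (-26042 - 12353)/60531 = -38395*1/60531 = -38395/60531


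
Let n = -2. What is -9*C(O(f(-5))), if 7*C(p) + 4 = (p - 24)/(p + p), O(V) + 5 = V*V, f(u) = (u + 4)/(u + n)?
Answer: 171/122 ≈ 1.4016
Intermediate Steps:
f(u) = (4 + u)/(-2 + u) (f(u) = (u + 4)/(u - 2) = (4 + u)/(-2 + u))
O(V) = -5 + V**2 (O(V) = -5 + V*V = -5 + V**2)
C(p) = -4/7 + (-24 + p)/(14*p) (C(p) = -4/7 + ((p - 24)/(p + p))/7 = -4/7 + ((-24 + p)/((2*p)))/7 = -4/7 + ((-24 + p)*(1/(2*p)))/7 = -4/7 + ((-24 + p)/(2*p))/7 = -4/7 + (-24 + p)/(14*p))
-9*C(O(f(-5))) = -9*(-24 - 7*(-5 + ((4 - 5)/(-2 - 5))**2))/(14*(-5 + ((4 - 5)/(-2 - 5))**2)) = -9*(-24 - 7*(-5 + (-1/(-7))**2))/(14*(-5 + (-1/(-7))**2)) = -9*(-24 - 7*(-5 + (-1/7*(-1))**2))/(14*(-5 + (-1/7*(-1))**2)) = -9*(-24 - 7*(-5 + (1/7)**2))/(14*(-5 + (1/7)**2)) = -9*(-24 - 7*(-5 + 1/49))/(14*(-5 + 1/49)) = -9*(-24 - 7*(-244/49))/(14*(-244/49)) = -9*(-49)*(-24 + 244/7)/(14*244) = -9*(-49)*76/(14*244*7) = -9*(-19/122) = 171/122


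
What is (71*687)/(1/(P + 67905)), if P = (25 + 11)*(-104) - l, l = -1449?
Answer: 3200258970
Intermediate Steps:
P = -2295 (P = (25 + 11)*(-104) - 1*(-1449) = 36*(-104) + 1449 = -3744 + 1449 = -2295)
(71*687)/(1/(P + 67905)) = (71*687)/(1/(-2295 + 67905)) = 48777/(1/65610) = 48777*65610 = 3200258970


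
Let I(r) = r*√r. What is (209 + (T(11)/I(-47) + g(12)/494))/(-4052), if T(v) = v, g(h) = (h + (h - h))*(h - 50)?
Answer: -2705/52676 - 11*I*√47/8950868 ≈ -0.051352 - 8.4251e-6*I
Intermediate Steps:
g(h) = h*(-50 + h) (g(h) = (h + 0)*(-50 + h) = h*(-50 + h))
I(r) = r^(3/2)
(209 + (T(11)/I(-47) + g(12)/494))/(-4052) = (209 + (11/((-47)^(3/2)) + (12*(-50 + 12))/494))/(-4052) = (209 + (11/((-47*I*√47)) + (12*(-38))*(1/494)))*(-1/4052) = (209 + (11*(I*√47/2209) - 456*1/494))*(-1/4052) = (209 + (11*I*√47/2209 - 12/13))*(-1/4052) = (209 + (-12/13 + 11*I*√47/2209))*(-1/4052) = (2705/13 + 11*I*√47/2209)*(-1/4052) = -2705/52676 - 11*I*√47/8950868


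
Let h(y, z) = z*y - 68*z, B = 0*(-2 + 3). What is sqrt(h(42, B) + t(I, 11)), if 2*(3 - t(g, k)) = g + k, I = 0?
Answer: I*sqrt(10)/2 ≈ 1.5811*I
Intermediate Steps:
t(g, k) = 3 - g/2 - k/2 (t(g, k) = 3 - (g + k)/2 = 3 + (-g/2 - k/2) = 3 - g/2 - k/2)
B = 0 (B = 0*1 = 0)
h(y, z) = -68*z + y*z (h(y, z) = y*z - 68*z = -68*z + y*z)
sqrt(h(42, B) + t(I, 11)) = sqrt(0*(-68 + 42) + (3 - 1/2*0 - 1/2*11)) = sqrt(0*(-26) + (3 + 0 - 11/2)) = sqrt(0 - 5/2) = sqrt(-5/2) = I*sqrt(10)/2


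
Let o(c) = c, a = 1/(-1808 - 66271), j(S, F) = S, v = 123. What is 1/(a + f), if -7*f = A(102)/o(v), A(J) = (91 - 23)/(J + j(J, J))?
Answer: -58616019/23554 ≈ -2488.6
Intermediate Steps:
A(J) = 34/J (A(J) = (91 - 23)/(J + J) = 68/((2*J)) = 68*(1/(2*J)) = 34/J)
a = -1/68079 (a = 1/(-68079) = -1/68079 ≈ -1.4689e-5)
f = -1/2583 (f = -34/102/(7*123) = -34*(1/102)/(7*123) = -1/(21*123) = -⅐*1/369 = -1/2583 ≈ -0.00038715)
1/(a + f) = 1/(-1/68079 - 1/2583) = 1/(-23554/58616019) = -58616019/23554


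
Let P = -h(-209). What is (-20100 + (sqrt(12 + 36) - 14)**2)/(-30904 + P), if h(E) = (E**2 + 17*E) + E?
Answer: 19856/70823 + 112*sqrt(3)/70823 ≈ 0.28310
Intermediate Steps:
h(E) = E**2 + 18*E
P = -39919 (P = -(-209)*(18 - 209) = -(-209)*(-191) = -1*39919 = -39919)
(-20100 + (sqrt(12 + 36) - 14)**2)/(-30904 + P) = (-20100 + (sqrt(12 + 36) - 14)**2)/(-30904 - 39919) = (-20100 + (sqrt(48) - 14)**2)/(-70823) = (-20100 + (4*sqrt(3) - 14)**2)*(-1/70823) = (-20100 + (-14 + 4*sqrt(3))**2)*(-1/70823) = 20100/70823 - (-14 + 4*sqrt(3))**2/70823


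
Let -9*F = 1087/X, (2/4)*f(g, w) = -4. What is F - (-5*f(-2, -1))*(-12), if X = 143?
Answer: 616673/1287 ≈ 479.16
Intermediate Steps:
f(g, w) = -8 (f(g, w) = 2*(-4) = -8)
F = -1087/1287 (F = -1087/(9*143) = -⅑*1087/143 = -1087/1287 ≈ -0.84460)
F - (-5*f(-2, -1))*(-12) = -1087/1287 - (-5*(-8))*(-12) = -1087/1287 - 40*(-12) = -1087/1287 - 1*(-480) = -1087/1287 + 480 = 616673/1287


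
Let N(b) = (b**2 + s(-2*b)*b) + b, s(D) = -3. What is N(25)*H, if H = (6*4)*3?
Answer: 41400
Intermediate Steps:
H = 72 (H = 24*3 = 72)
N(b) = b**2 - 2*b (N(b) = (b**2 - 3*b) + b = b**2 - 2*b)
N(25)*H = (25*(-2 + 25))*72 = (25*23)*72 = 575*72 = 41400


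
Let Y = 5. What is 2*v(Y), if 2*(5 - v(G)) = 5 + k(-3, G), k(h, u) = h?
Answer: 8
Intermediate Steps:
v(G) = 4 (v(G) = 5 - (5 - 3)/2 = 5 - ½*2 = 5 - 1 = 4)
2*v(Y) = 2*4 = 8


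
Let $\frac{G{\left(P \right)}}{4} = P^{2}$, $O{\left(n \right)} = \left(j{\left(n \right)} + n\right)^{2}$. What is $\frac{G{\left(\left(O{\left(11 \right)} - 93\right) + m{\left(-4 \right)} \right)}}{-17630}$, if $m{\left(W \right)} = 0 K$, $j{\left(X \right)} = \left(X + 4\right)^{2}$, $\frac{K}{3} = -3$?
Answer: $- \frac{6183387218}{8815} \approx -7.0146 \cdot 10^{5}$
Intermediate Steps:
$K = -9$ ($K = 3 \left(-3\right) = -9$)
$j{\left(X \right)} = \left(4 + X\right)^{2}$
$m{\left(W \right)} = 0$ ($m{\left(W \right)} = 0 \left(-9\right) = 0$)
$O{\left(n \right)} = \left(n + \left(4 + n\right)^{2}\right)^{2}$ ($O{\left(n \right)} = \left(\left(4 + n\right)^{2} + n\right)^{2} = \left(n + \left(4 + n\right)^{2}\right)^{2}$)
$G{\left(P \right)} = 4 P^{2}$
$\frac{G{\left(\left(O{\left(11 \right)} - 93\right) + m{\left(-4 \right)} \right)}}{-17630} = \frac{4 \left(\left(\left(11 + \left(4 + 11\right)^{2}\right)^{2} - 93\right) + 0\right)^{2}}{-17630} = 4 \left(\left(\left(11 + 15^{2}\right)^{2} - 93\right) + 0\right)^{2} \left(- \frac{1}{17630}\right) = 4 \left(\left(\left(11 + 225\right)^{2} - 93\right) + 0\right)^{2} \left(- \frac{1}{17630}\right) = 4 \left(\left(236^{2} - 93\right) + 0\right)^{2} \left(- \frac{1}{17630}\right) = 4 \left(\left(55696 - 93\right) + 0\right)^{2} \left(- \frac{1}{17630}\right) = 4 \left(55603 + 0\right)^{2} \left(- \frac{1}{17630}\right) = 4 \cdot 55603^{2} \left(- \frac{1}{17630}\right) = 4 \cdot 3091693609 \left(- \frac{1}{17630}\right) = 12366774436 \left(- \frac{1}{17630}\right) = - \frac{6183387218}{8815}$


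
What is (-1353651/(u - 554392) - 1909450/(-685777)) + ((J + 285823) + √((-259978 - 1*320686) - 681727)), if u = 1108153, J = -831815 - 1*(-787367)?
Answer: 2350355592148282/9737347623 + I*√1262391 ≈ 2.4138e+5 + 1123.6*I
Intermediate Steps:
J = -44448 (J = -831815 + 787367 = -44448)
(-1353651/(u - 554392) - 1909450/(-685777)) + ((J + 285823) + √((-259978 - 1*320686) - 681727)) = (-1353651/(1108153 - 554392) - 1909450/(-685777)) + ((-44448 + 285823) + √((-259978 - 1*320686) - 681727)) = (-1353651/553761 - 1909450*(-1/685777)) + (241375 + √((-259978 - 320686) - 681727)) = (-1353651*1/553761 + 1909450/685777) + (241375 + √(-580664 - 681727)) = (-34709/14199 + 1909450/685777) + (241375 + √(-1262391)) = 3309646657/9737347623 + (241375 + I*√1262391) = 2350355592148282/9737347623 + I*√1262391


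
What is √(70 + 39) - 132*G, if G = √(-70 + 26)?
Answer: √109 - 264*I*√11 ≈ 10.44 - 875.59*I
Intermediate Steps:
G = 2*I*√11 (G = √(-44) = 2*I*√11 ≈ 6.6332*I)
√(70 + 39) - 132*G = √(70 + 39) - 264*I*√11 = √109 - 264*I*√11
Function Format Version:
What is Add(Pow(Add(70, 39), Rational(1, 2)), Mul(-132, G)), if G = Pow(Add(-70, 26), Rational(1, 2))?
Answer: Add(Pow(109, Rational(1, 2)), Mul(-264, I, Pow(11, Rational(1, 2)))) ≈ Add(10.440, Mul(-875.59, I))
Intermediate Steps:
G = Mul(2, I, Pow(11, Rational(1, 2))) (G = Pow(-44, Rational(1, 2)) = Mul(2, I, Pow(11, Rational(1, 2))) ≈ Mul(6.6332, I))
Add(Pow(Add(70, 39), Rational(1, 2)), Mul(-132, G)) = Add(Pow(Add(70, 39), Rational(1, 2)), Mul(-132, Mul(2, I, Pow(11, Rational(1, 2))))) = Add(Pow(109, Rational(1, 2)), Mul(-264, I, Pow(11, Rational(1, 2))))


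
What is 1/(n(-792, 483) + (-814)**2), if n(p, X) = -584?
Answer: 1/662012 ≈ 1.5105e-6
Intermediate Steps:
1/(n(-792, 483) + (-814)**2) = 1/(-584 + (-814)**2) = 1/(-584 + 662596) = 1/662012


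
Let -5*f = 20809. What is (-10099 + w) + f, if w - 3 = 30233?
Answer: 79876/5 ≈ 15975.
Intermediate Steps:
w = 30236 (w = 3 + 30233 = 30236)
f = -20809/5 (f = -⅕*20809 = -20809/5 ≈ -4161.8)
(-10099 + w) + f = (-10099 + 30236) - 20809/5 = 20137 - 20809/5 = 79876/5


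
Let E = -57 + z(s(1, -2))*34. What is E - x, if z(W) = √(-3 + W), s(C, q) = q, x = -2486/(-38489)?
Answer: -199669/3499 + 34*I*√5 ≈ -57.065 + 76.026*I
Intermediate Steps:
x = 226/3499 (x = -2486*(-1/38489) = 226/3499 ≈ 0.064590)
E = -57 + 34*I*√5 (E = -57 + √(-3 - 2)*34 = -57 + √(-5)*34 = -57 + (I*√5)*34 = -57 + 34*I*√5 ≈ -57.0 + 76.026*I)
E - x = (-57 + 34*I*√5) - 1*226/3499 = (-57 + 34*I*√5) - 226/3499 = -199669/3499 + 34*I*√5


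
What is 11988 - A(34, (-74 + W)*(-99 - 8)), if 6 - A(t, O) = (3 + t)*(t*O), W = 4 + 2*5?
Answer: 8088342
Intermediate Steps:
W = 14 (W = 4 + 10 = 14)
A(t, O) = 6 - O*t*(3 + t) (A(t, O) = 6 - (3 + t)*t*O = 6 - (3 + t)*O*t = 6 - O*t*(3 + t))
11988 - A(34, (-74 + W)*(-99 - 8)) = 11988 - (6 - 1*(-74 + 14)*(-99 - 8)*34² - 3*(-74 + 14)*(-99 - 8)*34) = 11988 - (6 - 1*(-60*(-107))*1156 - 3*(-60*(-107))*34) = 11988 - (6 - 1*6420*1156 - 3*6420*34) = 11988 - (6 - 7421520 - 654840) = 11988 - 1*(-8076354) = 11988 + 8076354 = 8088342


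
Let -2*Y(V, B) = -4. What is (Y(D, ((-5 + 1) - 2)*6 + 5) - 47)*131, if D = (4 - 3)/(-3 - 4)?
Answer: -5895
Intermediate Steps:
D = -1/7 (D = 1/(-7) = 1*(-1/7) = -1/7 ≈ -0.14286)
Y(V, B) = 2 (Y(V, B) = -1/2*(-4) = 2)
(Y(D, ((-5 + 1) - 2)*6 + 5) - 47)*131 = (2 - 47)*131 = -45*131 = -5895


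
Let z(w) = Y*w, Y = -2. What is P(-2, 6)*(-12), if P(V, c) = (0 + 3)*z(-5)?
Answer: -360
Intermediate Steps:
z(w) = -2*w
P(V, c) = 30 (P(V, c) = (0 + 3)*(-2*(-5)) = 3*10 = 30)
P(-2, 6)*(-12) = 30*(-12) = -360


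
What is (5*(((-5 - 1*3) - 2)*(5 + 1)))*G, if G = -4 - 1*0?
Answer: 1200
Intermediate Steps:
G = -4 (G = -4 + 0 = -4)
(5*(((-5 - 1*3) - 2)*(5 + 1)))*G = (5*(((-5 - 1*3) - 2)*(5 + 1)))*(-4) = (5*(((-5 - 3) - 2)*6))*(-4) = (5*((-8 - 2)*6))*(-4) = (5*(-10*6))*(-4) = (5*(-60))*(-4) = -300*(-4) = 1200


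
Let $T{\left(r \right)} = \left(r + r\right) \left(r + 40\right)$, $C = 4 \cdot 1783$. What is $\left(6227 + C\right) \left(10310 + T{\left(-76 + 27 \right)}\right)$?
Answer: $149513928$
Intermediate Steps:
$C = 7132$
$T{\left(r \right)} = 2 r \left(40 + r\right)$
$\left(6227 + C\right) \left(10310 + T{\left(-76 + 27 \right)}\right) = \left(6227 + 7132\right) \left(10310 + 2 \left(-76 + 27\right) \left(40 + \left(-76 + 27\right)\right)\right) = 13359 \left(10310 + 2 \left(-49\right) \left(40 - 49\right)\right) = 13359 \left(10310 + 2 \left(-49\right) \left(-9\right)\right) = 13359 \left(10310 + 882\right) = 13359 \cdot 11192 = 149513928$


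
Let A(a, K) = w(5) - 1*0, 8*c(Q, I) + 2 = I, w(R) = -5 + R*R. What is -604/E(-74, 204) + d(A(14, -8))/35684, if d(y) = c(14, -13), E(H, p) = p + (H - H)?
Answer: -43107037/14559072 ≈ -2.9608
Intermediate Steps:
w(R) = -5 + R**2
c(Q, I) = -1/4 + I/8
A(a, K) = 20 (A(a, K) = (-5 + 5**2) - 1*0 = (-5 + 25) + 0 = 20 + 0 = 20)
E(H, p) = p (E(H, p) = p + 0 = p)
d(y) = -15/8 (d(y) = -1/4 + (1/8)*(-13) = -1/4 - 13/8 = -15/8)
-604/E(-74, 204) + d(A(14, -8))/35684 = -604/204 - 15/8/35684 = -604*1/204 - 15/8*1/35684 = -151/51 - 15/285472 = -43107037/14559072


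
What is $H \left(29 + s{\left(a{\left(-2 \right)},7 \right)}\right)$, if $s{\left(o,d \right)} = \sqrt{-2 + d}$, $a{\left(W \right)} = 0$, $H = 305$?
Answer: $8845 + 305 \sqrt{5} \approx 9527.0$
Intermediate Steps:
$H \left(29 + s{\left(a{\left(-2 \right)},7 \right)}\right) = 305 \left(29 + \sqrt{-2 + 7}\right) = 305 \left(29 + \sqrt{5}\right) = 8845 + 305 \sqrt{5}$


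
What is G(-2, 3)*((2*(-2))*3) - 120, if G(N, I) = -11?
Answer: 12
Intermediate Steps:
G(-2, 3)*((2*(-2))*3) - 120 = -11*2*(-2)*3 - 120 = -(-44)*3 - 120 = -11*(-12) - 120 = 132 - 120 = 12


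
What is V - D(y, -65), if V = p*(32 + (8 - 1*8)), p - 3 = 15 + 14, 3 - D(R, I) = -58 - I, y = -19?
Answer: 1028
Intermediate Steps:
D(R, I) = 61 + I (D(R, I) = 3 - (-58 - I) = 3 + (58 + I) = 61 + I)
p = 32 (p = 3 + (15 + 14) = 3 + 29 = 32)
V = 1024 (V = 32*(32 + (8 - 1*8)) = 32*(32 + (8 - 8)) = 32*(32 + 0) = 32*32 = 1024)
V - D(y, -65) = 1024 - (61 - 65) = 1024 - 1*(-4) = 1024 + 4 = 1028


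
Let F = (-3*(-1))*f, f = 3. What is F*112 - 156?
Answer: 852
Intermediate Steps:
F = 9 (F = -3*(-1)*3 = 3*3 = 9)
F*112 - 156 = 9*112 - 156 = 1008 - 156 = 852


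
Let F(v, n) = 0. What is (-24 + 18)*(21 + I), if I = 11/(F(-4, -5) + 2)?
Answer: -159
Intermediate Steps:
I = 11/2 (I = 11/(0 + 2) = 11/2 ≈ 5.5000)
(-24 + 18)*(21 + I) = (-24 + 18)*(21 + 11/2) = -6*53/2 = -159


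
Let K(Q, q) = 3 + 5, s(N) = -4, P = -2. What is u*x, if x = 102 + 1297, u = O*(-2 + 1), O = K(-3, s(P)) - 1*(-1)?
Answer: -12591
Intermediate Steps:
K(Q, q) = 8
O = 9 (O = 8 - 1*(-1) = 8 + 1 = 9)
u = -9 (u = 9*(-2 + 1) = 9*(-1) = -9)
x = 1399
u*x = -9*1399 = -12591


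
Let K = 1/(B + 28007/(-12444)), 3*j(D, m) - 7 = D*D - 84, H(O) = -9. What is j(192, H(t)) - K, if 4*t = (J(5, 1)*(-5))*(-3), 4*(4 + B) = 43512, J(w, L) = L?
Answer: 4976841421231/405864147 ≈ 12262.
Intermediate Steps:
B = 10874 (B = -4 + (¼)*43512 = -4 + 10878 = 10874)
t = 15/4 (t = ((1*(-5))*(-3))/4 = (-5*(-3))/4 = (¼)*15 = 15/4 ≈ 3.7500)
j(D, m) = -77/3 + D²/3 (j(D, m) = 7/3 + (D*D - 84)/3 = 7/3 + (D² - 84)/3 = 7/3 + (-84 + D²)/3 = 7/3 + (-28 + D²/3) = -77/3 + D²/3)
K = 12444/135288049 (K = 1/(10874 + 28007/(-12444)) = 1/(10874 + 28007*(-1/12444)) = 1/(10874 - 28007/12444) = 1/(135288049/12444) = 12444/135288049 ≈ 9.1981e-5)
j(192, H(t)) - K = (-77/3 + (⅓)*192²) - 1*12444/135288049 = (-77/3 + (⅓)*36864) - 12444/135288049 = (-77/3 + 12288) - 12444/135288049 = 36787/3 - 12444/135288049 = 4976841421231/405864147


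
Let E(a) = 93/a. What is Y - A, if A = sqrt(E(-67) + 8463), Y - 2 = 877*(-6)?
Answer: -5260 - 12*sqrt(263779)/67 ≈ -5352.0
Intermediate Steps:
Y = -5260 (Y = 2 + 877*(-6) = 2 - 5262 = -5260)
A = 12*sqrt(263779)/67 (A = sqrt(93/(-67) + 8463) = sqrt(93*(-1/67) + 8463) = sqrt(-93/67 + 8463) = sqrt(566928/67) = 12*sqrt(263779)/67 ≈ 91.987)
Y - A = -5260 - 12*sqrt(263779)/67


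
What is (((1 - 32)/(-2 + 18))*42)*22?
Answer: -7161/4 ≈ -1790.3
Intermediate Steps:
(((1 - 32)/(-2 + 18))*42)*22 = (-31/16*42)*22 = (-31*1/16*42)*22 = -31/16*42*22 = -651/8*22 = -7161/4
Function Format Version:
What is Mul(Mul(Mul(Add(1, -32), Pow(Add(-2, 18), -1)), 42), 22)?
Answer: Rational(-7161, 4) ≈ -1790.3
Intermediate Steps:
Mul(Mul(Mul(Add(1, -32), Pow(Add(-2, 18), -1)), 42), 22) = Mul(Mul(Mul(-31, Pow(16, -1)), 42), 22) = Mul(Mul(Mul(-31, Rational(1, 16)), 42), 22) = Mul(Mul(Rational(-31, 16), 42), 22) = Mul(Rational(-651, 8), 22) = Rational(-7161, 4)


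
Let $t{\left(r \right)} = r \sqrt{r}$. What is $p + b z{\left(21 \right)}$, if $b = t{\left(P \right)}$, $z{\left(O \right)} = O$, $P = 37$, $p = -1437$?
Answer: $-1437 + 777 \sqrt{37} \approx 3289.3$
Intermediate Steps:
$t{\left(r \right)} = r^{\frac{3}{2}}$
$b = 37 \sqrt{37}$ ($b = 37^{\frac{3}{2}} = 37 \sqrt{37} \approx 225.06$)
$p + b z{\left(21 \right)} = -1437 + 37 \sqrt{37} \cdot 21 = -1437 + 777 \sqrt{37}$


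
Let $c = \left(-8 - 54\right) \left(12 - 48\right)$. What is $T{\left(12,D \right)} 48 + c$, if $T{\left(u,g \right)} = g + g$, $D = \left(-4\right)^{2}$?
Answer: $3768$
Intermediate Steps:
$D = 16$
$c = 2232$ ($c = \left(-62\right) \left(-36\right) = 2232$)
$T{\left(u,g \right)} = 2 g$
$T{\left(12,D \right)} 48 + c = 2 \cdot 16 \cdot 48 + 2232 = 32 \cdot 48 + 2232 = 1536 + 2232 = 3768$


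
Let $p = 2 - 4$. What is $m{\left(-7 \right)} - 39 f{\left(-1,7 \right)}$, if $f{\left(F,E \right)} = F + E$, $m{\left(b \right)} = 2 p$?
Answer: $-238$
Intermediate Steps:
$p = -2$ ($p = 2 - 4 = -2$)
$m{\left(b \right)} = -4$ ($m{\left(b \right)} = 2 \left(-2\right) = -4$)
$f{\left(F,E \right)} = E + F$
$m{\left(-7 \right)} - 39 f{\left(-1,7 \right)} = -4 - 39 \left(7 - 1\right) = -4 - 234 = -238$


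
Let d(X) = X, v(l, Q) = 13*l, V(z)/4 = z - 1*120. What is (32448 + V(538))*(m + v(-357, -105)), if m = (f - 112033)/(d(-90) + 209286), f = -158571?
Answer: -8283903017200/52299 ≈ -1.5840e+8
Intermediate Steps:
V(z) = -480 + 4*z (V(z) = 4*(z - 1*120) = 4*(z - 120) = 4*(-120 + z) = -480 + 4*z)
m = -67651/52299 (m = (-158571 - 112033)/(-90 + 209286) = -270604/209196 = -270604*1/209196 = -67651/52299 ≈ -1.2935)
(32448 + V(538))*(m + v(-357, -105)) = (32448 + (-480 + 4*538))*(-67651/52299 + 13*(-357)) = (32448 + (-480 + 2152))*(-67651/52299 - 4641) = (32448 + 1672)*(-242787310/52299) = 34120*(-242787310/52299) = -8283903017200/52299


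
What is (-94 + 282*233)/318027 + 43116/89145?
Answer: 724482736/1050019145 ≈ 0.68997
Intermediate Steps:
(-94 + 282*233)/318027 + 43116/89145 = (-94 + 65706)*(1/318027) + 43116*(1/89145) = 65612*(1/318027) + 14372/29715 = 65612/318027 + 14372/29715 = 724482736/1050019145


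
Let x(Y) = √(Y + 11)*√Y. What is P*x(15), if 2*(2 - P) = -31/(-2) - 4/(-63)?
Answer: -1457*√390/252 ≈ -114.18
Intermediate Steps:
P = -1457/252 (P = 2 - (-31/(-2) - 4/(-63))/2 = 2 - (-31*(-½) - 4*(-1/63))/2 = 2 - (31/2 + 4/63)/2 = 2 - ½*1961/126 = 2 - 1961/252 = -1457/252 ≈ -5.7817)
x(Y) = √Y*√(11 + Y) (x(Y) = √(11 + Y)*√Y = √Y*√(11 + Y))
P*x(15) = -1457*√15*√(11 + 15)/252 = -1457*√15*√26/252 = -1457*√390/252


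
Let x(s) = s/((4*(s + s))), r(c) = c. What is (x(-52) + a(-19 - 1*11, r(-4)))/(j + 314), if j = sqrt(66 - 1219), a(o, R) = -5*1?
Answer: -471/30692 + 3*I*sqrt(1153)/61384 ≈ -0.015346 + 0.0016595*I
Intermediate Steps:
a(o, R) = -5
x(s) = 1/8 (x(s) = s/((4*(2*s))) = s/((8*s)) = s*(1/(8*s)) = 1/8)
j = I*sqrt(1153) (j = sqrt(-1153) = I*sqrt(1153) ≈ 33.956*I)
(x(-52) + a(-19 - 1*11, r(-4)))/(j + 314) = (1/8 - 5)/(I*sqrt(1153) + 314) = -39/(8*(314 + I*sqrt(1153)))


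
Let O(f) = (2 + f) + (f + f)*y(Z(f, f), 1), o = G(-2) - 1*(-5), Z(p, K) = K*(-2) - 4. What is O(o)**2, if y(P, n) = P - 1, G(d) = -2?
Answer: 3721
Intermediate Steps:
Z(p, K) = -4 - 2*K (Z(p, K) = -2*K - 4 = -4 - 2*K)
y(P, n) = -1 + P
o = 3 (o = -2 - 1*(-5) = -2 + 5 = 3)
O(f) = 2 + f + 2*f*(-5 - 2*f) (O(f) = (2 + f) + (f + f)*(-1 + (-4 - 2*f)) = (2 + f) + (2*f)*(-5 - 2*f) = (2 + f) + 2*f*(-5 - 2*f) = 2 + f + 2*f*(-5 - 2*f))
O(o)**2 = (2 - 9*3 - 4*3**2)**2 = (2 - 27 - 4*9)**2 = (2 - 27 - 36)**2 = (-61)**2 = 3721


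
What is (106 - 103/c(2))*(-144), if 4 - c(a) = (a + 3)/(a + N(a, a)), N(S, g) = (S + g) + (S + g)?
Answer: -77184/7 ≈ -11026.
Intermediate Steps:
N(S, g) = 2*S + 2*g
c(a) = 4 - (3 + a)/(5*a) (c(a) = 4 - (a + 3)/(a + (2*a + 2*a)) = 4 - (3 + a)/(a + 4*a) = 4 - (3 + a)/(5*a))
(106 - 103/c(2))*(-144) = (106 - 103*10/(-3 + 19*2))*(-144) = (106 - 103*10/(-3 + 38))*(-144) = (106 - 103/((⅕)*(½)*35))*(-144) = (106 - 103/7/2)*(-144) = (106 - 103*2/7)*(-144) = (106 - 206/7)*(-144) = (536/7)*(-144) = -77184/7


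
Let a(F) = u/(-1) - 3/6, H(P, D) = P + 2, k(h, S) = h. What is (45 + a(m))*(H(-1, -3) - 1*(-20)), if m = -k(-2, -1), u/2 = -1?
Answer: 1953/2 ≈ 976.50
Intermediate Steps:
u = -2 (u = 2*(-1) = -2)
H(P, D) = 2 + P
m = 2 (m = -1*(-2) = 2)
a(F) = 3/2 (a(F) = -2/(-1) - 3/6 = -2*(-1) - 3*1/6 = 2 - 1/2 = 3/2)
(45 + a(m))*(H(-1, -3) - 1*(-20)) = (45 + 3/2)*((2 - 1) - 1*(-20)) = 93*(1 + 20)/2 = (93/2)*21 = 1953/2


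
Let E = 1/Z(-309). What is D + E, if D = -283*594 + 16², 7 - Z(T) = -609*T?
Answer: -31584253205/188174 ≈ -1.6785e+5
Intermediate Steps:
Z(T) = 7 + 609*T (Z(T) = 7 - (-609)*T = 7 + 609*T)
D = -167846 (D = -168102 + 256 = -167846)
E = -1/188174 (E = 1/(7 + 609*(-309)) = 1/(7 - 188181) = 1/(-188174) = -1/188174 ≈ -5.3142e-6)
D + E = -167846 - 1/188174 = -31584253205/188174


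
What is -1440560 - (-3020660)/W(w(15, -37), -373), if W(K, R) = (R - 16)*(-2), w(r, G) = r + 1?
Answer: -558867510/389 ≈ -1.4367e+6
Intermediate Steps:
w(r, G) = 1 + r
W(K, R) = 32 - 2*R (W(K, R) = (-16 + R)*(-2) = 32 - 2*R)
-1440560 - (-3020660)/W(w(15, -37), -373) = -1440560 - (-3020660)/(32 - 2*(-373)) = -1440560 - (-3020660)/(32 + 746) = -1440560 - (-3020660)/778 = -1440560 - 1*(-1510330/389) = -1440560 + 1510330/389 = -558867510/389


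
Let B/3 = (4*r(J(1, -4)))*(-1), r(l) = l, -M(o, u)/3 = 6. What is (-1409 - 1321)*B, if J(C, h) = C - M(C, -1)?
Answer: 622440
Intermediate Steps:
M(o, u) = -18 (M(o, u) = -3*6 = -18)
J(C, h) = 18 + C (J(C, h) = C - 1*(-18) = C + 18 = 18 + C)
B = -228 (B = 3*((4*(18 + 1))*(-1)) = 3*((4*19)*(-1)) = 3*(76*(-1)) = 3*(-76) = -228)
(-1409 - 1321)*B = (-1409 - 1321)*(-228) = -2730*(-228) = 622440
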